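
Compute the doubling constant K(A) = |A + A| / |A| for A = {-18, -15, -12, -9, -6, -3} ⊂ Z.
K = |A + A| / |A| = 11/6

Enumerate A + A = {a + b : a, b ∈ A}. With |A| = 6, there are |A|^2 = 36 ordered sum pairs; collecting distinct values, A + A = {-36, -33, -30, -27, -24, -21, -18, -15, -12, -9, -6}, so |A + A| = 11. Thus K = 11/6. Here |A + A| = 2|A| − 1 = 11, the minimum possible — so K = 11/6 is minimal, which holds iff A is an arithmetic progression.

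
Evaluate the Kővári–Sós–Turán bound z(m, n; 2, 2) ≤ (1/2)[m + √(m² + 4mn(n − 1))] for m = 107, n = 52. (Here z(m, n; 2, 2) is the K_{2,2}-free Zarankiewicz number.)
z(107, 52; 2, 2) ≤ (1/2)[107 + √(107² + 4·107·52·51)] = (1/2)[107 + √1146505] = 588.8749

Kővári–Sós–Turán: let r_1, ..., r_107 be the row sums and z = Σ r_i the total number of 1s. Each pair of columns can share at most one row with both entries 1 (else a 2×2 all-ones block appears), so Σ_i C(r_i, 2) ≤ C(52, 2) = 1326. By convexity Σ_i C(r_i, 2) ≥ 107·C(z/107, 2) = z(z − 107)/(2·107), giving z² − 107z − 107·52·51 ≤ 0 and hence z ≤ (1/2)[107 + √(11449 + 4·283764)] = (1/2)[107 + √1146505] ≈ (1/2)(107 + 1070.7497) = 588.8749.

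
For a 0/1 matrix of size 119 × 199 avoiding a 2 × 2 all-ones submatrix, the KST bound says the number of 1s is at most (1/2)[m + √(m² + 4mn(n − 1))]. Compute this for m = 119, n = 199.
z(119, 199; 2, 2) ≤ (1/2)[119 + √(119² + 4·119·199·198)] = (1/2)[119 + √18769513] = 2225.6898

Kővári–Sós–Turán: let r_1, ..., r_119 be the row sums and z = Σ r_i the total number of 1s. Each pair of columns can share at most one row with both entries 1 (else a 2×2 all-ones block appears), so Σ_i C(r_i, 2) ≤ C(199, 2) = 19701. By convexity Σ_i C(r_i, 2) ≥ 119·C(z/119, 2) = z(z − 119)/(2·119), giving z² − 119z − 119·199·198 ≤ 0 and hence z ≤ (1/2)[119 + √(14161 + 4·4688838)] = (1/2)[119 + √18769513] ≈ (1/2)(119 + 4332.3796) = 2225.6898.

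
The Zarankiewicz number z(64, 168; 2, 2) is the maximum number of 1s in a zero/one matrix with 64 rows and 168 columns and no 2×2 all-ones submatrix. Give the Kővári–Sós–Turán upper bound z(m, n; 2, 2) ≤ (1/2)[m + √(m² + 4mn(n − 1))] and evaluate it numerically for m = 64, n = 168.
z(64, 168; 2, 2) ≤ (1/2)[64 + √(64² + 4·64·168·167)] = (1/2)[64 + √7186432] = 1372.3761

Kővári–Sós–Turán: let r_1, ..., r_64 be the row sums and z = Σ r_i the total number of 1s. Each pair of columns can share at most one row with both entries 1 (else a 2×2 all-ones block appears), so Σ_i C(r_i, 2) ≤ C(168, 2) = 14028. By convexity Σ_i C(r_i, 2) ≥ 64·C(z/64, 2) = z(z − 64)/(2·64), giving z² − 64z − 64·168·167 ≤ 0 and hence z ≤ (1/2)[64 + √(4096 + 4·1795584)] = (1/2)[64 + √7186432] ≈ (1/2)(64 + 2680.7521) = 1372.3761.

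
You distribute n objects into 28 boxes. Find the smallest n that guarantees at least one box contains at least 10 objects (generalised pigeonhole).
n = (10 − 1)·28 + 1 = 253

By the generalised pigeonhole principle, to guarantee some box contains ≥ r objects we need more than (r − 1) · k objects total. Threshold: n = (r − 1) · k + 1. With r = 10 and k = 28: n = 9 · 28 + 1 = 252 + 1 = 253. For n = 252 = 9 · 28, we can put exactly 9 objects in every box, avoiding 10 in any single one — so 253 is tight.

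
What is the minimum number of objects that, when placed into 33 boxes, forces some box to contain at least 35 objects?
n = (35 − 1)·33 + 1 = 1123

By the generalised pigeonhole principle, to guarantee some box contains ≥ r objects we need more than (r − 1) · k objects total. Threshold: n = (r − 1) · k + 1. With r = 35 and k = 33: n = 34 · 33 + 1 = 1122 + 1 = 1123. For n = 1122 = 34 · 33, we can put exactly 34 objects in every box, avoiding 35 in any single one — so 1123 is tight.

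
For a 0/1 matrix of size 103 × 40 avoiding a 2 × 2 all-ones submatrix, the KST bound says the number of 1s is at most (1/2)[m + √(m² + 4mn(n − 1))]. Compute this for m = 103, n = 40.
z(103, 40; 2, 2) ≤ (1/2)[103 + √(103² + 4·103·40·39)] = (1/2)[103 + √653329] = 455.6438

Kővári–Sós–Turán: let r_1, ..., r_103 be the row sums and z = Σ r_i the total number of 1s. Each pair of columns can share at most one row with both entries 1 (else a 2×2 all-ones block appears), so Σ_i C(r_i, 2) ≤ C(40, 2) = 780. By convexity Σ_i C(r_i, 2) ≥ 103·C(z/103, 2) = z(z − 103)/(2·103), giving z² − 103z − 103·40·39 ≤ 0 and hence z ≤ (1/2)[103 + √(10609 + 4·160680)] = (1/2)[103 + √653329] ≈ (1/2)(103 + 808.2877) = 455.6438.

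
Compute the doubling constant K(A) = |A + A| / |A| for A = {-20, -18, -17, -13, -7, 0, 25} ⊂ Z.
K = |A + A| / |A| = 27/7

Enumerate A + A = {a + b : a, b ∈ A}. With |A| = 7, there are |A|^2 = 49 ordered sum pairs; collecting distinct values, A + A = {-40, -38, -37, -36, -35, -34, -33, -31, -30, -27, -26, -25, -24, -20, -18, -17, -14, -13, -7, 0, 5, 7, 8, 12, 18, 25, 50}, so |A + A| = 27. Thus K = 27/7. For comparison, the minimum possible |A + A| over all 7-element sets is 2·7 − 1 = 13 (so min K = 13/7), attained only by arithmetic progressions.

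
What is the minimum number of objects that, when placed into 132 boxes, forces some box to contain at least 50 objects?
n = (50 − 1)·132 + 1 = 6469

By the generalised pigeonhole principle, to guarantee some box contains ≥ r objects we need more than (r − 1) · k objects total. Threshold: n = (r − 1) · k + 1. With r = 50 and k = 132: n = 49 · 132 + 1 = 6468 + 1 = 6469. For n = 6468 = 49 · 132, we can put exactly 49 objects in every box, avoiding 50 in any single one — so 6469 is tight.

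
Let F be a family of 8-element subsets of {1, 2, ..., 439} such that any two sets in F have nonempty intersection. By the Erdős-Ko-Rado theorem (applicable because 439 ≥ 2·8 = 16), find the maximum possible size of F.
max |F| = C(438, 7) = 584739093226896

Erdős-Ko-Rado (1961): when n ≥ 2k, max |F| = C(n−1, k−1). The bound is attained by the star {A : i ∈ A} for any fixed i ∈ [n]. Here C(439−1, 8−1) = C(438, 7) = 584739093226896.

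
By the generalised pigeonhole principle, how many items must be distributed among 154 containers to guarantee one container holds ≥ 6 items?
n = (6 − 1)·154 + 1 = 771

By the generalised pigeonhole principle, to guarantee some box contains ≥ r objects we need more than (r − 1) · k objects total. Threshold: n = (r − 1) · k + 1. With r = 6 and k = 154: n = 5 · 154 + 1 = 770 + 1 = 771. For n = 770 = 5 · 154, we can put exactly 5 objects in every box, avoiding 6 in any single one — so 771 is tight.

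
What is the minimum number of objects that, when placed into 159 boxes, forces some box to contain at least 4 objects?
n = (4 − 1)·159 + 1 = 478

By the generalised pigeonhole principle, to guarantee some box contains ≥ r objects we need more than (r − 1) · k objects total. Threshold: n = (r − 1) · k + 1. With r = 4 and k = 159: n = 3 · 159 + 1 = 477 + 1 = 478. For n = 477 = 3 · 159, we can put exactly 3 objects in every box, avoiding 4 in any single one — so 478 is tight.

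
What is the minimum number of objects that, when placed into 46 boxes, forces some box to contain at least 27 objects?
n = (27 − 1)·46 + 1 = 1197

By the generalised pigeonhole principle, to guarantee some box contains ≥ r objects we need more than (r − 1) · k objects total. Threshold: n = (r − 1) · k + 1. With r = 27 and k = 46: n = 26 · 46 + 1 = 1196 + 1 = 1197. For n = 1196 = 26 · 46, we can put exactly 26 objects in every box, avoiding 27 in any single one — so 1197 is tight.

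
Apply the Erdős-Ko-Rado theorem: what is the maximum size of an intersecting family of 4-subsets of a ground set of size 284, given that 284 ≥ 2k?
max |F| = C(283, 3) = 3737581

The Erdős-Ko-Rado theorem states: for n ≥ 2k, an intersecting family of k-subsets of an n-element set has size at most C(n − 1, k − 1), with equality for 'star' families {A ⊆ [n] : |A| = k, i ∈ A} (fix an element i). For n = 284, k = 4: C(283, 3) = 3737581.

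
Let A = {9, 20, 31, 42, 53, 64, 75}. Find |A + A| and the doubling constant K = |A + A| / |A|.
K = |A + A| / |A| = 13/7

Enumerate A + A = {a + b : a, b ∈ A}. With |A| = 7, there are |A|^2 = 49 ordered sum pairs; collecting distinct values, A + A = {18, 29, 40, 51, 62, 73, 84, 95, 106, 117, 128, 139, 150}, so |A + A| = 13. Thus K = 13/7. Here |A + A| = 2|A| − 1 = 13, the minimum possible — so K = 13/7 is minimal, which holds iff A is an arithmetic progression.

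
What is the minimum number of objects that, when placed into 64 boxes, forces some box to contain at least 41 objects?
n = (41 − 1)·64 + 1 = 2561

By the generalised pigeonhole principle, to guarantee some box contains ≥ r objects we need more than (r − 1) · k objects total. Threshold: n = (r − 1) · k + 1. With r = 41 and k = 64: n = 40 · 64 + 1 = 2560 + 1 = 2561. For n = 2560 = 40 · 64, we can put exactly 40 objects in every box, avoiding 41 in any single one — so 2561 is tight.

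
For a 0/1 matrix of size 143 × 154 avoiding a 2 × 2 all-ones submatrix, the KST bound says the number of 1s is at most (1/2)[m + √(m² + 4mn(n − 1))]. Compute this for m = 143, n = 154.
z(143, 154; 2, 2) ≤ (1/2)[143 + √(143² + 4·143·154·153)] = (1/2)[143 + √13497913] = 1908.4753

Kővári–Sós–Turán: let r_1, ..., r_143 be the row sums and z = Σ r_i the total number of 1s. Each pair of columns can share at most one row with both entries 1 (else a 2×2 all-ones block appears), so Σ_i C(r_i, 2) ≤ C(154, 2) = 11781. By convexity Σ_i C(r_i, 2) ≥ 143·C(z/143, 2) = z(z − 143)/(2·143), giving z² − 143z − 143·154·153 ≤ 0 and hence z ≤ (1/2)[143 + √(20449 + 4·3369366)] = (1/2)[143 + √13497913] ≈ (1/2)(143 + 3673.9506) = 1908.4753.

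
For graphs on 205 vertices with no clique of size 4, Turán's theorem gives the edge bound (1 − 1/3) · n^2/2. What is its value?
Turán density bound = (2/3) · 205^2/2 = 42025/3 ≈ 14008.3333

Turán's theorem: ex(n, K_{r+1}) is achieved by the complete r-partite Turán graph T(n, r) with parts as balanced as possible, and is at most (1 − 1/r) · n^2/2. For r = 3, n = 205: the density bound is (2/3) · 42025/2 = 42025/3 ≈ 14008.3333. The integer-valued extremum is e(T(205, 3)) = 14008, which is strictly less than the density bound 42025/3 since 3 ∤ 205 (the parts of T(205, 3) cannot all be equal).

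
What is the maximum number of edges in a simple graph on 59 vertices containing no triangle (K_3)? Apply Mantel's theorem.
ex(59, K_3) = ⌊59^2/4⌋ = 870

Mantel (1907): a triangle-free graph on n vertices has at most ⌊n^2/4⌋ edges, with equality for the complete bipartite graph K_{⌊n/2⌋, ⌈n/2⌉}. For n = 59: ⌊59^2/4⌋ = ⌊3481/4⌋ = 870. The extremal graph is K_{29, 30}, which has 29·30 = 870 edges.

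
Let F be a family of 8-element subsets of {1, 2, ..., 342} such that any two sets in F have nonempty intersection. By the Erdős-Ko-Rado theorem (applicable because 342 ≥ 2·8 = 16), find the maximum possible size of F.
max |F| = C(341, 7) = 99984606876440

Erdős-Ko-Rado (1961): when n ≥ 2k, max |F| = C(n−1, k−1). The bound is attained by the star {A : i ∈ A} for any fixed i ∈ [n]. Here C(342−1, 8−1) = C(341, 7) = 99984606876440.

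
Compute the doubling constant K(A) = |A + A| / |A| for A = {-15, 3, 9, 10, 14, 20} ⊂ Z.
K = |A + A| / |A| = 20/6 = 10/3

Enumerate A + A = {a + b : a, b ∈ A}. With |A| = 6, there are |A|^2 = 36 ordered sum pairs; collecting distinct values, A + A = {-30, -12, -6, -5, -1, 5, 6, 12, 13, 17, 18, 19, 20, 23, 24, 28, 29, 30, 34, 40}, so |A + A| = 20. Thus K = 20/6 = 10/3. For comparison, the minimum possible |A + A| over all 6-element sets is 2·6 − 1 = 11 (so min K = 11/6), attained only by arithmetic progressions.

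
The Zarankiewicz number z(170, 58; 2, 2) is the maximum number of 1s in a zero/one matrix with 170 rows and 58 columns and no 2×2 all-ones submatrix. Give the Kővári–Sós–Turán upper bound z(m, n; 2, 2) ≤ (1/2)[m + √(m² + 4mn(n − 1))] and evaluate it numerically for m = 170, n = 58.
z(170, 58; 2, 2) ≤ (1/2)[170 + √(170² + 4·170·58·57)] = (1/2)[170 + √2276980] = 839.4833

Kővári–Sós–Turán: let r_1, ..., r_170 be the row sums and z = Σ r_i the total number of 1s. Each pair of columns can share at most one row with both entries 1 (else a 2×2 all-ones block appears), so Σ_i C(r_i, 2) ≤ C(58, 2) = 1653. By convexity Σ_i C(r_i, 2) ≥ 170·C(z/170, 2) = z(z − 170)/(2·170), giving z² − 170z − 170·58·57 ≤ 0 and hence z ≤ (1/2)[170 + √(28900 + 4·562020)] = (1/2)[170 + √2276980] ≈ (1/2)(170 + 1508.9665) = 839.4833.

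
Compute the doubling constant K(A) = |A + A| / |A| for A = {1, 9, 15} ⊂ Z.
K = |A + A| / |A| = 6/3 = 2

Enumerate A + A = {a + b : a, b ∈ A}. With |A| = 3, there are |A|^2 = 9 ordered sum pairs; collecting distinct values, A + A = {2, 10, 16, 18, 24, 30}, so |A + A| = 6. Thus K = 6/3 = 2. For comparison, the minimum possible |A + A| over all 3-element sets is 2·3 − 1 = 5 (so min K = 5/3), attained only by arithmetic progressions.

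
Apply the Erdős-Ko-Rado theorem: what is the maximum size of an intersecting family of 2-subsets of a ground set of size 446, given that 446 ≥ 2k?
max |F| = C(445, 1) = 445

The Erdős-Ko-Rado theorem states: for n ≥ 2k, an intersecting family of k-subsets of an n-element set has size at most C(n − 1, k − 1), with equality for 'star' families {A ⊆ [n] : |A| = k, i ∈ A} (fix an element i). For n = 446, k = 2: C(445, 1) = 445.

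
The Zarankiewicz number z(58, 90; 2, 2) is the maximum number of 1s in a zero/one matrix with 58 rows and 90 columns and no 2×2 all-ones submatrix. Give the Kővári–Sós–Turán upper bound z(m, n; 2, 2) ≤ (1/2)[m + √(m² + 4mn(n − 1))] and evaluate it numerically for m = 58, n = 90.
z(58, 90; 2, 2) ≤ (1/2)[58 + √(58² + 4·58·90·89)] = (1/2)[58 + √1861684] = 711.2177

Kővári–Sós–Turán: let r_1, ..., r_58 be the row sums and z = Σ r_i the total number of 1s. Each pair of columns can share at most one row with both entries 1 (else a 2×2 all-ones block appears), so Σ_i C(r_i, 2) ≤ C(90, 2) = 4005. By convexity Σ_i C(r_i, 2) ≥ 58·C(z/58, 2) = z(z − 58)/(2·58), giving z² − 58z − 58·90·89 ≤ 0 and hence z ≤ (1/2)[58 + √(3364 + 4·464580)] = (1/2)[58 + √1861684] ≈ (1/2)(58 + 1364.4354) = 711.2177.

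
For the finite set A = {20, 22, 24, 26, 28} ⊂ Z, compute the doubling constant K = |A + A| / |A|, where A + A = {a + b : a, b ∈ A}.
K = |A + A| / |A| = 9/5

Enumerate A + A = {a + b : a, b ∈ A}. With |A| = 5, there are |A|^2 = 25 ordered sum pairs; collecting distinct values, A + A = {40, 42, 44, 46, 48, 50, 52, 54, 56}, so |A + A| = 9. Thus K = 9/5. Here |A + A| = 2|A| − 1 = 9, the minimum possible — so K = 9/5 is minimal, which holds iff A is an arithmetic progression.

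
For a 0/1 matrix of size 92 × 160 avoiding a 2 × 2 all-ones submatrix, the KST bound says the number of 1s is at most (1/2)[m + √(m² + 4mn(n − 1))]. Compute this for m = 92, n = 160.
z(92, 160; 2, 2) ≤ (1/2)[92 + √(92² + 4·92·160·159)] = (1/2)[92 + √9370384] = 1576.5541

Kővári–Sós–Turán: let r_1, ..., r_92 be the row sums and z = Σ r_i the total number of 1s. Each pair of columns can share at most one row with both entries 1 (else a 2×2 all-ones block appears), so Σ_i C(r_i, 2) ≤ C(160, 2) = 12720. By convexity Σ_i C(r_i, 2) ≥ 92·C(z/92, 2) = z(z − 92)/(2·92), giving z² − 92z − 92·160·159 ≤ 0 and hence z ≤ (1/2)[92 + √(8464 + 4·2340480)] = (1/2)[92 + √9370384] ≈ (1/2)(92 + 3061.1083) = 1576.5541.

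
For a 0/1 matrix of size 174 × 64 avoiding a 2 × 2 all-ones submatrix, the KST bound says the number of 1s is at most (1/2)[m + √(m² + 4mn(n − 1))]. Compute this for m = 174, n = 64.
z(174, 64; 2, 2) ≤ (1/2)[174 + √(174² + 4·174·64·63)] = (1/2)[174 + √2836548] = 929.1027

Kővári–Sós–Turán: let r_1, ..., r_174 be the row sums and z = Σ r_i the total number of 1s. Each pair of columns can share at most one row with both entries 1 (else a 2×2 all-ones block appears), so Σ_i C(r_i, 2) ≤ C(64, 2) = 2016. By convexity Σ_i C(r_i, 2) ≥ 174·C(z/174, 2) = z(z − 174)/(2·174), giving z² − 174z − 174·64·63 ≤ 0 and hence z ≤ (1/2)[174 + √(30276 + 4·701568)] = (1/2)[174 + √2836548] ≈ (1/2)(174 + 1684.2055) = 929.1027.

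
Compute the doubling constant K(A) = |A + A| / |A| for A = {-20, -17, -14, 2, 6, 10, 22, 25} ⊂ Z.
K = |A + A| / |A| = 31/8

Enumerate A + A = {a + b : a, b ∈ A}. With |A| = 8, there are |A|^2 = 64 ordered sum pairs; collecting distinct values, A + A = {-40, -37, -34, -31, -28, -18, -15, -14, -12, -11, -10, -8, -7, -4, 2, 4, 5, 8, 11, 12, 16, 20, 24, 27, 28, 31, 32, 35, 44, 47, 50}, so |A + A| = 31. Thus K = 31/8. For comparison, the minimum possible |A + A| over all 8-element sets is 2·8 − 1 = 15 (so min K = 15/8), attained only by arithmetic progressions.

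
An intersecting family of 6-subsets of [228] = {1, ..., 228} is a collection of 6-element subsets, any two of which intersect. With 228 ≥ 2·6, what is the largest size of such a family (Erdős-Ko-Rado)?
max |F| = C(227, 5) = 4804945320

The Erdős-Ko-Rado theorem states: for n ≥ 2k, an intersecting family of k-subsets of an n-element set has size at most C(n − 1, k − 1), with equality for 'star' families {A ⊆ [n] : |A| = k, i ∈ A} (fix an element i). For n = 228, k = 6: C(227, 5) = 4804945320.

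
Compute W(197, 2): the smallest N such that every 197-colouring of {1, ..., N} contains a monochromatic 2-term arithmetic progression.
W(197, 2) = 197 + 1 = 198

A 2-term AP is any pair of integers, so a monochromatic 2-AP exists iff some colour is used at least twice. With 197 colours, the colouring i ↦ i on {1, ..., 197} uses each colour once, avoiding any monochromatic pair, so W(197, 2) > 197. For {1, ..., 198}, pigeonhole forces two integers of the same colour, which form a monochromatic 2-AP. Hence W(197, 2) = 198.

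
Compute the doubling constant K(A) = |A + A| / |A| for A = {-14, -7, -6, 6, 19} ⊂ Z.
K = |A + A| / |A| = 14/5

Enumerate A + A = {a + b : a, b ∈ A}. With |A| = 5, there are |A|^2 = 25 ordered sum pairs; collecting distinct values, A + A = {-28, -21, -20, -14, -13, -12, -8, -1, 0, 5, 12, 13, 25, 38}, so |A + A| = 14. Thus K = 14/5. For comparison, the minimum possible |A + A| over all 5-element sets is 2·5 − 1 = 9 (so min K = 9/5), attained only by arithmetic progressions.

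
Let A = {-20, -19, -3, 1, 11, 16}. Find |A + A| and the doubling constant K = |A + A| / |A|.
K = |A + A| / |A| = 21/6 = 7/2

Enumerate A + A = {a + b : a, b ∈ A}. With |A| = 6, there are |A|^2 = 36 ordered sum pairs; collecting distinct values, A + A = {-40, -39, -38, -23, -22, -19, -18, -9, -8, -6, -4, -3, -2, 2, 8, 12, 13, 17, 22, 27, 32}, so |A + A| = 21. Thus K = 21/6 = 7/2. For comparison, the minimum possible |A + A| over all 6-element sets is 2·6 − 1 = 11 (so min K = 11/6), attained only by arithmetic progressions.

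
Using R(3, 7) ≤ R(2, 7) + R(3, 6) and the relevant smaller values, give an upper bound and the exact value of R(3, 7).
R(3, 7) ≤ R(2, 7) + R(3, 6) = 7 + 18 = 25; exact value R(3, 7) = 23.

The Erdős–Szekeres recurrence R(r, s) ≤ R(r−1, s) + R(r, s−1) applied to (r, s) = (3, 7) gives
  R(3, 7) ≤ R(2, 7) + R(3, 6) = 7 + 18 = 25.
(Recall R(2, k) = k and R is symmetric.) The recurrence is not tight here (it gives 25, but the exact value is R(3, 7) = 23); the tight upper bound requires a sharper argument than the simple recurrence, combined with a lower-bound construction on K_{22}.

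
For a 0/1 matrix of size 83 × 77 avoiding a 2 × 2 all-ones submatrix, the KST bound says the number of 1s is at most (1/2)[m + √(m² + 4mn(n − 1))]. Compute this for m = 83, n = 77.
z(83, 77; 2, 2) ≤ (1/2)[83 + √(83² + 4·83·77·76)] = (1/2)[83 + √1949753] = 739.6678

Kővári–Sós–Turán: let r_1, ..., r_83 be the row sums and z = Σ r_i the total number of 1s. Each pair of columns can share at most one row with both entries 1 (else a 2×2 all-ones block appears), so Σ_i C(r_i, 2) ≤ C(77, 2) = 2926. By convexity Σ_i C(r_i, 2) ≥ 83·C(z/83, 2) = z(z − 83)/(2·83), giving z² − 83z − 83·77·76 ≤ 0 and hence z ≤ (1/2)[83 + √(6889 + 4·485716)] = (1/2)[83 + √1949753] ≈ (1/2)(83 + 1396.3356) = 739.6678.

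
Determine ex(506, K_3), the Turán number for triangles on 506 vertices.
ex(506, K_3) = ⌊506^2/4⌋ = 64009

Mantel (1907): a triangle-free graph on n vertices has at most ⌊n^2/4⌋ edges, with equality for the complete bipartite graph K_{⌊n/2⌋, ⌈n/2⌉}. For n = 506: ⌊506^2/4⌋ = ⌊256036/4⌋ = 64009. The extremal graph is K_{253, 253}, which has 253·253 = 64009 edges.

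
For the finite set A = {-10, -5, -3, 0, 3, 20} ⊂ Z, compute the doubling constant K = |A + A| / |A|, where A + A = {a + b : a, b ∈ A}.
K = |A + A| / |A| = 19/6

Enumerate A + A = {a + b : a, b ∈ A}. With |A| = 6, there are |A|^2 = 36 ordered sum pairs; collecting distinct values, A + A = {-20, -15, -13, -10, -8, -7, -6, -5, -3, -2, 0, 3, 6, 10, 15, 17, 20, 23, 40}, so |A + A| = 19. Thus K = 19/6. For comparison, the minimum possible |A + A| over all 6-element sets is 2·6 − 1 = 11 (so min K = 11/6), attained only by arithmetic progressions.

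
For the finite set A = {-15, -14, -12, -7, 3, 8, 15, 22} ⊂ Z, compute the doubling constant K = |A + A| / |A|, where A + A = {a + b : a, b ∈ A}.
K = |A + A| / |A| = 32/8 = 4

Enumerate A + A = {a + b : a, b ∈ A}. With |A| = 8, there are |A|^2 = 64 ordered sum pairs; collecting distinct values, A + A = {-30, -29, -28, -27, -26, -24, -22, -21, -19, -14, -12, -11, -9, -7, -6, -4, 0, 1, 3, 6, 7, 8, 10, 11, 15, 16, 18, 23, 25, 30, 37, 44}, so |A + A| = 32. Thus K = 32/8 = 4. For comparison, the minimum possible |A + A| over all 8-element sets is 2·8 − 1 = 15 (so min K = 15/8), attained only by arithmetic progressions.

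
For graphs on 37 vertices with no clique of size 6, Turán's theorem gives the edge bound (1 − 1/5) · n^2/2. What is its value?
Turán density bound = (4/5) · 37^2/2 = 2738/5 ≈ 547.6

Turán's theorem: ex(n, K_{r+1}) is achieved by the complete r-partite Turán graph T(n, r) with parts as balanced as possible, and is at most (1 − 1/r) · n^2/2. For r = 5, n = 37: the density bound is (4/5) · 1369/2 = 2738/5 ≈ 547.6. The integer-valued extremum is e(T(37, 5)) = 547, which is strictly less than the density bound 2738/5 since 5 ∤ 37 (the parts of T(37, 5) cannot all be equal).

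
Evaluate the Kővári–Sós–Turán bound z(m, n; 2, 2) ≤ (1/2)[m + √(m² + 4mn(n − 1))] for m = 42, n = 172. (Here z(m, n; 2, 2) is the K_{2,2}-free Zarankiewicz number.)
z(42, 172; 2, 2) ≤ (1/2)[42 + √(42² + 4·42·172·171)] = (1/2)[42 + √4942980] = 1132.6407

Kővári–Sós–Turán: let r_1, ..., r_42 be the row sums and z = Σ r_i the total number of 1s. Each pair of columns can share at most one row with both entries 1 (else a 2×2 all-ones block appears), so Σ_i C(r_i, 2) ≤ C(172, 2) = 14706. By convexity Σ_i C(r_i, 2) ≥ 42·C(z/42, 2) = z(z − 42)/(2·42), giving z² − 42z − 42·172·171 ≤ 0 and hence z ≤ (1/2)[42 + √(1764 + 4·1235304)] = (1/2)[42 + √4942980] ≈ (1/2)(42 + 2223.2814) = 1132.6407.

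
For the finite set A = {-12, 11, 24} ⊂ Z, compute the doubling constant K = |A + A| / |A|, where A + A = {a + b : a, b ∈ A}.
K = |A + A| / |A| = 6/3 = 2

Enumerate A + A = {a + b : a, b ∈ A}. With |A| = 3, there are |A|^2 = 9 ordered sum pairs; collecting distinct values, A + A = {-24, -1, 12, 22, 35, 48}, so |A + A| = 6. Thus K = 6/3 = 2. For comparison, the minimum possible |A + A| over all 3-element sets is 2·3 − 1 = 5 (so min K = 5/3), attained only by arithmetic progressions.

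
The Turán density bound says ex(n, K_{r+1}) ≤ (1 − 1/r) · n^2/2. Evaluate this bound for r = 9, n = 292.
Turán density bound = (8/9) · 292^2/2 = 341056/9 ≈ 37895.1111

Turán's theorem: ex(n, K_{r+1}) is achieved by the complete r-partite Turán graph T(n, r) with parts as balanced as possible, and is at most (1 − 1/r) · n^2/2. For r = 9, n = 292: the density bound is (8/9) · 85264/2 = 341056/9 ≈ 37895.1111. The integer-valued extremum is e(T(292, 9)) = 37894, which is strictly less than the density bound 341056/9 since 9 ∤ 292 (the parts of T(292, 9) cannot all be equal).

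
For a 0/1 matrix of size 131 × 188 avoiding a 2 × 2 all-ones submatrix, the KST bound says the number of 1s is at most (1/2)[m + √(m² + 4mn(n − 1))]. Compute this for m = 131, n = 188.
z(131, 188; 2, 2) ≤ (1/2)[131 + √(131² + 4·131·188·187)] = (1/2)[131 + √18438905] = 2212.5273

Kővári–Sós–Turán: let r_1, ..., r_131 be the row sums and z = Σ r_i the total number of 1s. Each pair of columns can share at most one row with both entries 1 (else a 2×2 all-ones block appears), so Σ_i C(r_i, 2) ≤ C(188, 2) = 17578. By convexity Σ_i C(r_i, 2) ≥ 131·C(z/131, 2) = z(z − 131)/(2·131), giving z² − 131z − 131·188·187 ≤ 0 and hence z ≤ (1/2)[131 + √(17161 + 4·4605436)] = (1/2)[131 + √18438905] ≈ (1/2)(131 + 4294.0546) = 2212.5273.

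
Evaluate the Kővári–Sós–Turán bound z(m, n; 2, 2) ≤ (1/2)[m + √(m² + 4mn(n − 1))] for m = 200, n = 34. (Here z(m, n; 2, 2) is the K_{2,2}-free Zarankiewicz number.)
z(200, 34; 2, 2) ≤ (1/2)[200 + √(200² + 4·200·34·33)] = (1/2)[200 + √937600] = 584.1487

Kővári–Sós–Turán: let r_1, ..., r_200 be the row sums and z = Σ r_i the total number of 1s. Each pair of columns can share at most one row with both entries 1 (else a 2×2 all-ones block appears), so Σ_i C(r_i, 2) ≤ C(34, 2) = 561. By convexity Σ_i C(r_i, 2) ≥ 200·C(z/200, 2) = z(z − 200)/(2·200), giving z² − 200z − 200·34·33 ≤ 0 and hence z ≤ (1/2)[200 + √(40000 + 4·224400)] = (1/2)[200 + √937600] ≈ (1/2)(200 + 968.2975) = 584.1487.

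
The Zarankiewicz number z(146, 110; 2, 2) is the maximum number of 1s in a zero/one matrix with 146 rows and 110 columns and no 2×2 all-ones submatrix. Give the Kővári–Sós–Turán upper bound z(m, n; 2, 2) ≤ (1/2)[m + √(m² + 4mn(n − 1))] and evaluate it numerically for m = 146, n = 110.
z(146, 110; 2, 2) ≤ (1/2)[146 + √(146² + 4·146·110·109)] = (1/2)[146 + √7023476] = 1398.0921

Kővári–Sós–Turán: let r_1, ..., r_146 be the row sums and z = Σ r_i the total number of 1s. Each pair of columns can share at most one row with both entries 1 (else a 2×2 all-ones block appears), so Σ_i C(r_i, 2) ≤ C(110, 2) = 5995. By convexity Σ_i C(r_i, 2) ≥ 146·C(z/146, 2) = z(z − 146)/(2·146), giving z² − 146z − 146·110·109 ≤ 0 and hence z ≤ (1/2)[146 + √(21316 + 4·1750540)] = (1/2)[146 + √7023476] ≈ (1/2)(146 + 2650.1841) = 1398.0921.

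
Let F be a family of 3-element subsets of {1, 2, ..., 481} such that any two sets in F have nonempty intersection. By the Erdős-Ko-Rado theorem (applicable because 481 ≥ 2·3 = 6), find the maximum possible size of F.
max |F| = C(480, 2) = 114960

Erdős-Ko-Rado (1961): when n ≥ 2k, max |F| = C(n−1, k−1). The bound is attained by the star {A : i ∈ A} for any fixed i ∈ [n]. Here C(481−1, 3−1) = C(480, 2) = 114960.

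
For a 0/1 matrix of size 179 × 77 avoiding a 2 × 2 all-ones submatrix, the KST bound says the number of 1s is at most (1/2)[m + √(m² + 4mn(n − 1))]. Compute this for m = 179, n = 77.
z(179, 77; 2, 2) ≤ (1/2)[179 + √(179² + 4·179·77·76)] = (1/2)[179 + √4222073] = 1116.8842

Kővári–Sós–Turán: let r_1, ..., r_179 be the row sums and z = Σ r_i the total number of 1s. Each pair of columns can share at most one row with both entries 1 (else a 2×2 all-ones block appears), so Σ_i C(r_i, 2) ≤ C(77, 2) = 2926. By convexity Σ_i C(r_i, 2) ≥ 179·C(z/179, 2) = z(z − 179)/(2·179), giving z² − 179z − 179·77·76 ≤ 0 and hence z ≤ (1/2)[179 + √(32041 + 4·1047508)] = (1/2)[179 + √4222073] ≈ (1/2)(179 + 2054.7684) = 1116.8842.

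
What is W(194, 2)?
W(194, 2) = 194 + 1 = 195

A 2-term AP is any pair of integers, so a monochromatic 2-AP exists iff some colour is used at least twice. With 194 colours, the colouring i ↦ i on {1, ..., 194} uses each colour once, avoiding any monochromatic pair, so W(194, 2) > 194. For {1, ..., 195}, pigeonhole forces two integers of the same colour, which form a monochromatic 2-AP. Hence W(194, 2) = 195.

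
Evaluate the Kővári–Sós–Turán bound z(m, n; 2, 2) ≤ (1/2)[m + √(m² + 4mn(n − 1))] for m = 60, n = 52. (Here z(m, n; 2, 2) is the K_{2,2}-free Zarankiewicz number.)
z(60, 52; 2, 2) ≤ (1/2)[60 + √(60² + 4·60·52·51)] = (1/2)[60 + √640080] = 430.025

Kővári–Sós–Turán: let r_1, ..., r_60 be the row sums and z = Σ r_i the total number of 1s. Each pair of columns can share at most one row with both entries 1 (else a 2×2 all-ones block appears), so Σ_i C(r_i, 2) ≤ C(52, 2) = 1326. By convexity Σ_i C(r_i, 2) ≥ 60·C(z/60, 2) = z(z − 60)/(2·60), giving z² − 60z − 60·52·51 ≤ 0 and hence z ≤ (1/2)[60 + √(3600 + 4·159120)] = (1/2)[60 + √640080] ≈ (1/2)(60 + 800.05) = 430.025.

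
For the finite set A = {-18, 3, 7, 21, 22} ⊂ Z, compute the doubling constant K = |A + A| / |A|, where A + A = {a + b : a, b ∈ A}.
K = |A + A| / |A| = 15/5 = 3

Enumerate A + A = {a + b : a, b ∈ A}. With |A| = 5, there are |A|^2 = 25 ordered sum pairs; collecting distinct values, A + A = {-36, -15, -11, 3, 4, 6, 10, 14, 24, 25, 28, 29, 42, 43, 44}, so |A + A| = 15. Thus K = 15/5 = 3. For comparison, the minimum possible |A + A| over all 5-element sets is 2·5 − 1 = 9 (so min K = 9/5), attained only by arithmetic progressions.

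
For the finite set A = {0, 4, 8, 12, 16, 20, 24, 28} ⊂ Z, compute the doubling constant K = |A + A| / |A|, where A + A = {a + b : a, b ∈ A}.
K = |A + A| / |A| = 15/8

Enumerate A + A = {a + b : a, b ∈ A}. With |A| = 8, there are |A|^2 = 64 ordered sum pairs; collecting distinct values, A + A = {0, 4, 8, 12, 16, 20, 24, 28, 32, 36, 40, 44, 48, 52, 56}, so |A + A| = 15. Thus K = 15/8. Here |A + A| = 2|A| − 1 = 15, the minimum possible — so K = 15/8 is minimal, which holds iff A is an arithmetic progression.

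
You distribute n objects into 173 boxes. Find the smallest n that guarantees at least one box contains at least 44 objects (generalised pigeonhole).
n = (44 − 1)·173 + 1 = 7440

By the generalised pigeonhole principle, to guarantee some box contains ≥ r objects we need more than (r − 1) · k objects total. Threshold: n = (r − 1) · k + 1. With r = 44 and k = 173: n = 43 · 173 + 1 = 7439 + 1 = 7440. For n = 7439 = 43 · 173, we can put exactly 43 objects in every box, avoiding 44 in any single one — so 7440 is tight.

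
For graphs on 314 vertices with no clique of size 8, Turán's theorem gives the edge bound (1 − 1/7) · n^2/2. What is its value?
Turán density bound = (6/7) · 314^2/2 = 295788/7 ≈ 42255.4286

Turán's theorem: ex(n, K_{r+1}) is achieved by the complete r-partite Turán graph T(n, r) with parts as balanced as possible, and is at most (1 − 1/r) · n^2/2. For r = 7, n = 314: the density bound is (6/7) · 98596/2 = 295788/7 ≈ 42255.4286. The integer-valued extremum is e(T(314, 7)) = 42255, which is strictly less than the density bound 295788/7 since 7 ∤ 314 (the parts of T(314, 7) cannot all be equal).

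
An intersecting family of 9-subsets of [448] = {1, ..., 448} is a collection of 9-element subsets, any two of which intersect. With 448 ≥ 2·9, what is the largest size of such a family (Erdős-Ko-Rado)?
max |F| = C(447, 8) = 37117789203840345

Erdős-Ko-Rado (1961): when n ≥ 2k, max |F| = C(n−1, k−1). The bound is attained by the star {A : i ∈ A} for any fixed i ∈ [n]. Here C(448−1, 9−1) = C(447, 8) = 37117789203840345.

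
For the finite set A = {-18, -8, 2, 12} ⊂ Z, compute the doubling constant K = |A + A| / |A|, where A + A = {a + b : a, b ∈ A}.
K = |A + A| / |A| = 7/4

Enumerate A + A = {a + b : a, b ∈ A}. With |A| = 4, there are |A|^2 = 16 ordered sum pairs; collecting distinct values, A + A = {-36, -26, -16, -6, 4, 14, 24}, so |A + A| = 7. Thus K = 7/4. Here |A + A| = 2|A| − 1 = 7, the minimum possible — so K = 7/4 is minimal, which holds iff A is an arithmetic progression.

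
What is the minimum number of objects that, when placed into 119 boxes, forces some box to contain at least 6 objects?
n = (6 − 1)·119 + 1 = 596

By the generalised pigeonhole principle, to guarantee some box contains ≥ r objects we need more than (r − 1) · k objects total. Threshold: n = (r − 1) · k + 1. With r = 6 and k = 119: n = 5 · 119 + 1 = 595 + 1 = 596. For n = 595 = 5 · 119, we can put exactly 5 objects in every box, avoiding 6 in any single one — so 596 is tight.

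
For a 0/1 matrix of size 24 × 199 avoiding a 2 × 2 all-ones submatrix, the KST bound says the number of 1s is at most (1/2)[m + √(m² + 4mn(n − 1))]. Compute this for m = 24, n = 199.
z(24, 199; 2, 2) ≤ (1/2)[24 + √(24² + 4·24·199·198)] = (1/2)[24 + √3783168] = 984.5184

Kővári–Sós–Turán: let r_1, ..., r_24 be the row sums and z = Σ r_i the total number of 1s. Each pair of columns can share at most one row with both entries 1 (else a 2×2 all-ones block appears), so Σ_i C(r_i, 2) ≤ C(199, 2) = 19701. By convexity Σ_i C(r_i, 2) ≥ 24·C(z/24, 2) = z(z − 24)/(2·24), giving z² − 24z − 24·199·198 ≤ 0 and hence z ≤ (1/2)[24 + √(576 + 4·945648)] = (1/2)[24 + √3783168] ≈ (1/2)(24 + 1945.0368) = 984.5184.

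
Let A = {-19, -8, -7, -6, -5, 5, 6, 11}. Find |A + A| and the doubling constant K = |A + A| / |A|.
K = |A + A| / |A| = 28/8 = 7/2

Enumerate A + A = {a + b : a, b ∈ A}. With |A| = 8, there are |A|^2 = 64 ordered sum pairs; collecting distinct values, A + A = {-38, -27, -26, -25, -24, -16, -15, -14, -13, -12, -11, -10, -8, -3, -2, -1, 0, 1, 3, 4, 5, 6, 10, 11, 12, 16, 17, 22}, so |A + A| = 28. Thus K = 28/8 = 7/2. For comparison, the minimum possible |A + A| over all 8-element sets is 2·8 − 1 = 15 (so min K = 15/8), attained only by arithmetic progressions.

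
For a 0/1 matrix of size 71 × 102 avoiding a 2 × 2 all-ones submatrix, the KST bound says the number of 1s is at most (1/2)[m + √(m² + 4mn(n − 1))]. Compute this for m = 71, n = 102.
z(71, 102; 2, 2) ≤ (1/2)[71 + √(71² + 4·71·102·101)] = (1/2)[71 + √2930809] = 891.4803

Kővári–Sós–Turán: let r_1, ..., r_71 be the row sums and z = Σ r_i the total number of 1s. Each pair of columns can share at most one row with both entries 1 (else a 2×2 all-ones block appears), so Σ_i C(r_i, 2) ≤ C(102, 2) = 5151. By convexity Σ_i C(r_i, 2) ≥ 71·C(z/71, 2) = z(z − 71)/(2·71), giving z² − 71z − 71·102·101 ≤ 0 and hence z ≤ (1/2)[71 + √(5041 + 4·731442)] = (1/2)[71 + √2930809] ≈ (1/2)(71 + 1711.9606) = 891.4803.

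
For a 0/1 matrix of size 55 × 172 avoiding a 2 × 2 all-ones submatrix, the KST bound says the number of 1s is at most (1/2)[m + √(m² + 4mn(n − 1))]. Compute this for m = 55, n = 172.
z(55, 172; 2, 2) ≤ (1/2)[55 + √(55² + 4·55·172·171)] = (1/2)[55 + √6473665] = 1299.6699

Kővári–Sós–Turán: let r_1, ..., r_55 be the row sums and z = Σ r_i the total number of 1s. Each pair of columns can share at most one row with both entries 1 (else a 2×2 all-ones block appears), so Σ_i C(r_i, 2) ≤ C(172, 2) = 14706. By convexity Σ_i C(r_i, 2) ≥ 55·C(z/55, 2) = z(z − 55)/(2·55), giving z² − 55z − 55·172·171 ≤ 0 and hence z ≤ (1/2)[55 + √(3025 + 4·1617660)] = (1/2)[55 + √6473665] ≈ (1/2)(55 + 2544.3398) = 1299.6699.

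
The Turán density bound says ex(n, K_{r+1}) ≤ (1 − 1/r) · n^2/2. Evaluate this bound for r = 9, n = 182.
Turán density bound = (8/9) · 182^2/2 = 132496/9 ≈ 14721.7778

Turán's theorem: ex(n, K_{r+1}) is achieved by the complete r-partite Turán graph T(n, r) with parts as balanced as possible, and is at most (1 − 1/r) · n^2/2. For r = 9, n = 182: the density bound is (8/9) · 33124/2 = 132496/9 ≈ 14721.7778. The integer-valued extremum is e(T(182, 9)) = 14721, which is strictly less than the density bound 132496/9 since 9 ∤ 182 (the parts of T(182, 9) cannot all be equal).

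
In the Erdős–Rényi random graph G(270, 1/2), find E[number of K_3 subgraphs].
E[# K_3] = C(270, 3) · (1/2)^C(3, 2) = 3244140 / 2^3 = 811035/2 = 405517.5

For each 3-subset S of vertices (there are C(270, 3) = 3244140 such S), let X_S = 1 if S induces a K_3 (all C(3, 2) = 3 edges present). Then P(X_S = 1) = (1/2)^3 = 1/8. By linearity of expectation, E[# K_3] = C(270, 3) · (1/2)^3 = 3244140 / 8 = 811035/2 = 405517.5.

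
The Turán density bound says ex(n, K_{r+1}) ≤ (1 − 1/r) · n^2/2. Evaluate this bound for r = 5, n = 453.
Turán density bound = (4/5) · 453^2/2 = 410418/5 ≈ 82083.6

Turán's theorem: ex(n, K_{r+1}) is achieved by the complete r-partite Turán graph T(n, r) with parts as balanced as possible, and is at most (1 − 1/r) · n^2/2. For r = 5, n = 453: the density bound is (4/5) · 205209/2 = 410418/5 ≈ 82083.6. The integer-valued extremum is e(T(453, 5)) = 82083, which is strictly less than the density bound 410418/5 since 5 ∤ 453 (the parts of T(453, 5) cannot all be equal).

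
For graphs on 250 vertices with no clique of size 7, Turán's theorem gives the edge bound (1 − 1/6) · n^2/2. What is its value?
Turán density bound = (5/6) · 250^2/2 = 78125/3 ≈ 26041.6667

Turán's theorem: ex(n, K_{r+1}) is achieved by the complete r-partite Turán graph T(n, r) with parts as balanced as possible, and is at most (1 − 1/r) · n^2/2. For r = 6, n = 250: the density bound is (5/6) · 62500/2 = 78125/3 ≈ 26041.6667. The integer-valued extremum is e(T(250, 6)) = 26041, which is strictly less than the density bound 78125/3 since 6 ∤ 250 (the parts of T(250, 6) cannot all be equal).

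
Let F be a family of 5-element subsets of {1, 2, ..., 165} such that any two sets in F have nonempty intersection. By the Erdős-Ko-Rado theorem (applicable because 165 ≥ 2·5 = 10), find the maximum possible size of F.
max |F| = C(164, 4) = 29051001

The Erdős-Ko-Rado theorem states: for n ≥ 2k, an intersecting family of k-subsets of an n-element set has size at most C(n − 1, k − 1), with equality for 'star' families {A ⊆ [n] : |A| = k, i ∈ A} (fix an element i). For n = 165, k = 5: C(164, 4) = 29051001.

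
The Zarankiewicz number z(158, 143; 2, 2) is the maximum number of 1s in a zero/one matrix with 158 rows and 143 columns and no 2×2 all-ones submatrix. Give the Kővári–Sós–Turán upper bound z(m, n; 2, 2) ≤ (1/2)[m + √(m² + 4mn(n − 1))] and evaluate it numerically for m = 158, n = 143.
z(158, 143; 2, 2) ≤ (1/2)[158 + √(158² + 4·158·143·142)] = (1/2)[158 + √12858356] = 1871.9275

Kővári–Sós–Turán: let r_1, ..., r_158 be the row sums and z = Σ r_i the total number of 1s. Each pair of columns can share at most one row with both entries 1 (else a 2×2 all-ones block appears), so Σ_i C(r_i, 2) ≤ C(143, 2) = 10153. By convexity Σ_i C(r_i, 2) ≥ 158·C(z/158, 2) = z(z − 158)/(2·158), giving z² − 158z − 158·143·142 ≤ 0 and hence z ≤ (1/2)[158 + √(24964 + 4·3208348)] = (1/2)[158 + √12858356] ≈ (1/2)(158 + 3585.855) = 1871.9275.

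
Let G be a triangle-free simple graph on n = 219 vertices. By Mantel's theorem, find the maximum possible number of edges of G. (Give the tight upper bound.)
ex(219, K_3) = ⌊219^2/4⌋ = 11990

Mantel (1907): a triangle-free graph on n vertices has at most ⌊n^2/4⌋ edges, with equality for the complete bipartite graph K_{⌊n/2⌋, ⌈n/2⌉}. For n = 219: ⌊219^2/4⌋ = ⌊47961/4⌋ = 11990. The extremal graph is K_{109, 110}, which has 109·110 = 11990 edges.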